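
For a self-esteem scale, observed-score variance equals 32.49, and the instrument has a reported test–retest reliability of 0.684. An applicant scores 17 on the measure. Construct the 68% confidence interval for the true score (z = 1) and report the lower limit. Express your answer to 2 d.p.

13.80

SD = √32.49 ≈ 5.7000
SEM = 5.7000 · √(1 − 0.6840) = 5.7000 · √0.3160 ≈ 5.7000 · 0.5621 ≈ 3.2042
Half-width = 1·3.2042 ≈ 3.2042
Lower limit = 17 − 3.2042 ≈ 13.7958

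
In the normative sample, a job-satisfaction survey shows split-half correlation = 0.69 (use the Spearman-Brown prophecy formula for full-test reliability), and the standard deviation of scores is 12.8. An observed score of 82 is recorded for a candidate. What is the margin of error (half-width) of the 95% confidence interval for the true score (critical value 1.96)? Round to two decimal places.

r_full = 2·0.69 / (1 + 0.69) ≈ 0.8166
SEM = 12.8000 × √(1 − 0.8166) = 12.8000 × √0.1834 ≈ 12.8000 × 0.4283 ≈ 5.4821
Margin = 1.96 × 5.4821 ≈ 10.7449

10.74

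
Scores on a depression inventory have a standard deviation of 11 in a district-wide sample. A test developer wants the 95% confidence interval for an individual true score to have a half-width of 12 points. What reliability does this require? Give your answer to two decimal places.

SEM needed = half-width / z = 12/1.96 ≃ 6.1224
r = 1 − (SEM / SD)² = 1 − (6.1224 / 11)² ≃ 1 − 0.3098 ≃ 0.6902

0.69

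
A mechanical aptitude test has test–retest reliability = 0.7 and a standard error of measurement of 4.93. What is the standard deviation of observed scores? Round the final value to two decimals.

9.00

SD = 4.93 / √(1 − 0.7) ≈ 9.001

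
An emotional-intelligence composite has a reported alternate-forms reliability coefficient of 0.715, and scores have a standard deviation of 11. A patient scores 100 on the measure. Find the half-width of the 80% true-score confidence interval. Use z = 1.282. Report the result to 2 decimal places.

SEM = 11.0000*√(1 − 0.7150) ≈ 5.8724
Margin = 1.282 * 5.8724 ≈ 7.5284

7.53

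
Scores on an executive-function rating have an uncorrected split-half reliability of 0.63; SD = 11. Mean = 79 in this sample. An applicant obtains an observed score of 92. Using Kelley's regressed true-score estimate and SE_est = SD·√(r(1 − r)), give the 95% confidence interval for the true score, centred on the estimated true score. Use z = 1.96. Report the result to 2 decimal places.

Spearman-Brown: r = 2(0.63) / (1 + 0.63) = 1.2600 / 1.6300 ≃ 0.7730
T̂ = r·X + (1 − r)·M = 0.7730·92 + 0.2270·79 ≃ 71.1166 + 17.9325 ≃ 89.0491
SE_est = 11.0000·√(0.7730·0.2270) ≃ 4.6078
CI = 89.0491 ± 1.96 · 4.6078 → [80.0178, 98.0803]

[80.02, 98.08]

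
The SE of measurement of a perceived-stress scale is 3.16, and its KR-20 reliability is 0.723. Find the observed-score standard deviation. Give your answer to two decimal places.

SD = 3.16 / √(1 − 0.723) ≈ 6.0041

6.00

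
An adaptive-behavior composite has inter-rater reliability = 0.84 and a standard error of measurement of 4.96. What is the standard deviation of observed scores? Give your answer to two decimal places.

12.40

SD = 4.96 / √(1 − 0.84) ≈ 12.40000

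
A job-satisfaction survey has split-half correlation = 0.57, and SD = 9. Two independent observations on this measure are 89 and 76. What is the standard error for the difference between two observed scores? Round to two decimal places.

Full-length reliability (Spearman-Brown) = 2(0.57)/(1+0.57) ≈ 0.7261
SEM = 9.0000×√(1 − 0.7261) ≈ 4.7101
SE_diff = √2 × SEM ≈ 6.6610

6.66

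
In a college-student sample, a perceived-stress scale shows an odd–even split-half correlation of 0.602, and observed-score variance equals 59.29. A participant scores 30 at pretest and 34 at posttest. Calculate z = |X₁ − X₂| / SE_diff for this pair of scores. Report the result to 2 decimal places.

0.74

SD = √59.29 ≈ 7.700
Spearman-Brown: r = 2(0.602) / (1 + 0.602) = 1.204 / 1.602 ≈ 0.752
SEM = 7.700 × √(1 − 0.752) = 7.700 × √0.248 ≈ 7.700 × 0.498 ≈ 3.838
SE_diff = SEM × √2 ≈ 3.838 × 1.414 ≈ 5.428
z = |30 − 34| / 5.428 = 4 / 5.428 ≈ 0.737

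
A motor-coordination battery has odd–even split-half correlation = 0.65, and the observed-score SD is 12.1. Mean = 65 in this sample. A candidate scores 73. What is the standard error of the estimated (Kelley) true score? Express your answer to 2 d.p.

r_full = 2·0.65 / (1 + 0.65) ≈ 0.788
SE_est = SD × √(r(1 − r)) = 12.100 × √0.167 ≈ 12.100 × 0.409 ≈ 4.947

4.95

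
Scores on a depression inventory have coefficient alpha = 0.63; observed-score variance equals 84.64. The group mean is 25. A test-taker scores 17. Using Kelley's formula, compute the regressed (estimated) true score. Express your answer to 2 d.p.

T̂ = r·X + (1 − r)·M = 0.6300·17 + 0.3700·25 = 10.7100 + 9.2500 ≈ 19.9600

19.96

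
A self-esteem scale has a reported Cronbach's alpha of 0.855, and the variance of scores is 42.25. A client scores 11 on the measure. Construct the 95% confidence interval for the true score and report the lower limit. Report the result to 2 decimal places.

σ = 42.25^(1/2) = 6.500
SEM = 6.500 · √(1 − 0.855) = 6.500 · √0.145 ≈ 6.500 · 0.381 ≈ 2.475
1.96 · SEM ≈ 4.851
Lower bound: 11 − 4.851 = 6.149

6.15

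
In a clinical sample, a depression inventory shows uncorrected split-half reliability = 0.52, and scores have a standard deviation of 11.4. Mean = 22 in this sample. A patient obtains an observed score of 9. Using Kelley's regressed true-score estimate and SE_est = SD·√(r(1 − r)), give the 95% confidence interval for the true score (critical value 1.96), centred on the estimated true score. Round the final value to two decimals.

[2.72, 23.49]

Full-length reliability (Spearman-Brown) = 2(0.52)/(1+0.52) ≈ 0.6842
T̂ = 0.6842(9) + 0.3158(22) ≈ 13.1053
SE_est = 11.4000·√(0.6842·0.3158) ≈ 5.2991
95% CI: 13.1053 ± 10.3862 ≈ (2.7191, 23.4914)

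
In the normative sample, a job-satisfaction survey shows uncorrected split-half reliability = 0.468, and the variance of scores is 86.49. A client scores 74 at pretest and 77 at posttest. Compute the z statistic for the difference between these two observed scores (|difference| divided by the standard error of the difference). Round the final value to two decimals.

SD = √86.49 = 9.300
r_full = 2·0.468 / (1 + 0.468) ≈ 0.638
SEM = 9.300×√(1 − 0.638) ≈ 5.599
SE_diff = SEM × √2 ≈ 5.599 × 1.414 ≈ 7.918
z = |74 − 77| / 7.918 = 3 / 7.918 ≈ 0.379

0.38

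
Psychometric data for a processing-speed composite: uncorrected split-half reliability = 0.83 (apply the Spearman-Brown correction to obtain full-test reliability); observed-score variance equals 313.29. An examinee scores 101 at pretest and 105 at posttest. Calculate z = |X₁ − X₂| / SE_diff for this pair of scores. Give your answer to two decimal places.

0.52

SD = √313.29 ≈ 17.7000
Spearman-Brown: r = 2(0.83) / (1 + 0.83) = 1.6600 / 1.8300 ≈ 0.9071
SEM = 17.7000 * √(1 − 0.9071) = 17.7000 * √0.0929 ≈ 17.7000 * 0.3048 ≈ 5.3948
SE_diff = SEM * √2 ≈ 5.3948 * 1.4142 ≈ 7.6293
z = |101 − 105| / 7.6293 = 4 / 7.6293 ≈ 0.5243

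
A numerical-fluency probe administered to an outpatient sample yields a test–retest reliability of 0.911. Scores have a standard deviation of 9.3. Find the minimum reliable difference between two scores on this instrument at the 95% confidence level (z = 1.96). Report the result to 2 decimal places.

SEM = 9.30000 * √(1 − 0.91100) = 9.30000 * √0.08900 ≈ 9.30000 * 0.29833 ≈ 2.77446
SE_diff = SEM * √2 ≈ 2.77446 * 1.41421 ≈ 3.92367
Minimum reliable difference = 1.96 * SE_diff ≈ 1.96 * 3.92367 ≈ 7.69040

7.69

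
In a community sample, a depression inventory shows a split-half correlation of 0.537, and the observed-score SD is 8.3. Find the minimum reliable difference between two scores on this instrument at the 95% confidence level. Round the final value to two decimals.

Spearman-Brown: r = 2(0.537) / (1 + 0.537) = 1.074 / 1.537 ≈ 0.699
SEM = 8.300×√(1 − 0.699) ≈ 4.555
SE_diff = SEM × √2 ≈ 4.555 × 1.414 ≈ 6.442
Minimum reliable difference = 1.96 × SE_diff ≈ 1.96 × 6.442 ≈ 12.627

12.63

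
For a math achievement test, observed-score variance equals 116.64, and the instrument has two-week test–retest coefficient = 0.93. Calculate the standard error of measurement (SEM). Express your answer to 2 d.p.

σ = 116.64^(1/2) = 10.8000
SEM = 10.8000 × √(1 − 0.9300) = 10.8000 × √0.0700 ≈ 10.8000 × 0.2646 ≈ 2.8574

2.86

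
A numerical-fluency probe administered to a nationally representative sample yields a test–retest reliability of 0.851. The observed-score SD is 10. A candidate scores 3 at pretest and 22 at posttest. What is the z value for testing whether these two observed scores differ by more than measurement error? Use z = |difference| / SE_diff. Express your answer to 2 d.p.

3.48

The standard error of measurement is 10.000×√(1 − 0.851) ≈ 10.000×0.386 ≈ 3.860.
SE_diff = SEM × √2 ≈ 3.860 × 1.414 ≈ 5.459
z = |3 − 22| / 5.459 = 19 / 5.459 ≈ 3.481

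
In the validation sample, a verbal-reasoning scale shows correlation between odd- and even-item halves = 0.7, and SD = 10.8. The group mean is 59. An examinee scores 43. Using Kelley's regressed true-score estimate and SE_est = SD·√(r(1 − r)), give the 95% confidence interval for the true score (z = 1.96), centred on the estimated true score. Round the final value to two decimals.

[37.75, 53.89]

Full-length reliability (Spearman-Brown) = 2(0.7)/(1+0.7) ≈ 0.82353
T̂ = r·X + (1 − r)·M = 0.82353×43 + 0.17647×59 ≈ 35.41176 + 10.41176 ≈ 45.82353
SE_est = 10.80000·√[r(1 − r)] ≈ 4.11718
95% CI: 45.82353 ± 8.06967 ≈ (37.75386, 53.89320)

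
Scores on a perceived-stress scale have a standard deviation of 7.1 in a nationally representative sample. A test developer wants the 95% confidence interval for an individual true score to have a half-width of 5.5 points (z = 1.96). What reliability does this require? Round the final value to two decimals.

Required SEM = 5.5 / 1.96 ≈ 2.8061
r = 1 − (2.8061/7.1)² ≈ 1 − 0.1562 ≈ 0.8438

0.84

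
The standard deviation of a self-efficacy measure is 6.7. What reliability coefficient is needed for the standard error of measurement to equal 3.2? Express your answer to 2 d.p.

r = 1 − (3.2000/6.7)² ≈ 1 − 0.2281 ≈ 0.7719

0.77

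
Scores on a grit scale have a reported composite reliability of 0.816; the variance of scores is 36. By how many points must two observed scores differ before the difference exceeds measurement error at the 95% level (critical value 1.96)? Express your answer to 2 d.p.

7.13

SD = √36 = 6.000
SEM = 6.000*√(1 − 0.816) ≈ 2.574
SE_diff = √2 * SEM ≈ 3.640
Minimum reliable difference = 1.96 * SE_diff ≈ 1.96 * 3.640 ≈ 7.134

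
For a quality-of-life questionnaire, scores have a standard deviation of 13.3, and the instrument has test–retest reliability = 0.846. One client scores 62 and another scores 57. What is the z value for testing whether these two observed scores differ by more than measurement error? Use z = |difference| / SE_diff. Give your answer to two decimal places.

0.68

SEM = 13.300 * √(1 − 0.846) = 13.300 * √0.154 ≈ 13.300 * 0.392 ≈ 5.219
Standard error of the difference = 5.219·√2 ≈ 7.381
z = |62 − 57| / 7.381 = 5 / 7.381 ≈ 0.677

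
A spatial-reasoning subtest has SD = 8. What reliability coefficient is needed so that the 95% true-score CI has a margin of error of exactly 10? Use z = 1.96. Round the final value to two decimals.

Required SEM = 10 / 1.96 ≈ 5.1020
Required reliability = 1 − (SEM/SD)² = 1 − 0.4067 ≈ 0.5933

0.59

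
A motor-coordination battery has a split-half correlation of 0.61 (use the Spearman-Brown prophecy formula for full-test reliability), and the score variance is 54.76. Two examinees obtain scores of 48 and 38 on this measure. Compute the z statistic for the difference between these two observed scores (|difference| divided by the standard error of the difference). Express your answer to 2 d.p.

1.94

σ = 54.76^(1/2) = 7.40000
r_full = 2·0.61 / (1 + 0.61) ≃ 0.75776
SEM = 7.40000 * √(1 − 0.75776) = 7.40000 * √0.24224 ≃ 7.40000 * 0.49217 ≃ 3.64209
SE_diff = SEM * √2 ≃ 3.64209 * 1.41421 ≃ 5.15070
z = |48 − 38| / 5.15070 = 10 / 5.15070 ≃ 1.94148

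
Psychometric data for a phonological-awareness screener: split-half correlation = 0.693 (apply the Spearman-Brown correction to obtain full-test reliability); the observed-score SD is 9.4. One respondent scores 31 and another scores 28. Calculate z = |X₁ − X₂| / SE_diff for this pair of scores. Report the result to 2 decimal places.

r_full = 2·0.693 / (1 + 0.693) ≈ 0.8187
SEM = 9.4000 * √(1 − 0.8187) = 9.4000 * √0.1813 ≈ 9.4000 * 0.4258 ≈ 4.0028
SE_diff = √2 * SEM ≈ 5.6609
z = 3 / 5.6609 ≈ 0.5300

0.53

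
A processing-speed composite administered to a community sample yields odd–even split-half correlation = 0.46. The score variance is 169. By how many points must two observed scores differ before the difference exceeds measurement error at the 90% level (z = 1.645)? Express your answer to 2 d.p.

18.39

SD = √169 ≈ 13.000
Full-length reliability (Spearman-Brown) = 2(0.46)/(1+0.46) ≈ 0.630
SEM = 13.000·√(1 − 0.630) ≈ 7.906
Standard error of the difference = 7.906·√2 ≈ 11.181
Smallest detectable difference = 1.645·11.181 ≈ 18.393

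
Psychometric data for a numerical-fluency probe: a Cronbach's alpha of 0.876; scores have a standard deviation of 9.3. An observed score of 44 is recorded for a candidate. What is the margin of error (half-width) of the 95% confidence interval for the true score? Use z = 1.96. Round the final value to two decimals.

6.42

The standard error of measurement is 9.30000×√(1 − 0.87600) ≈ 9.30000×0.35214 ≈ 3.27487.
1.96 × SEM ≈ 6.41874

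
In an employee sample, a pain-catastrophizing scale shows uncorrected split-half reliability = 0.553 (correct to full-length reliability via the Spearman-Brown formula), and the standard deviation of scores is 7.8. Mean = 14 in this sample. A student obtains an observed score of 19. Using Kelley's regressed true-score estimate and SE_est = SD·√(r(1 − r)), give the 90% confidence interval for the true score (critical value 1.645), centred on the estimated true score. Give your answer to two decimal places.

[11.75, 23.37]

Spearman-Brown: r = 2(0.553) / (1 + 0.553) = 1.106 / 1.553 ≈ 0.712
T̂ = r·X + (1 − r)·M = 0.712·19 + 0.288·14 ≈ 13.531 + 4.030 ≈ 17.561
SE_est = 7.800·√(0.712·0.288) ≈ 3.531
CI = 17.561 ± 1.645 · 3.531 → [11.752, 23.370]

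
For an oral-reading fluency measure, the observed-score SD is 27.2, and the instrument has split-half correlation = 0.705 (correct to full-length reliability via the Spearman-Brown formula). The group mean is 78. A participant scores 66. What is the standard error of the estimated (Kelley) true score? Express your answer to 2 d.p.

Full-length reliability (Spearman-Brown) = 2(0.705)/(1+0.705) ≈ 0.827
SE_est = 27.200×√(0.827×0.173) ≈ 10.289

10.29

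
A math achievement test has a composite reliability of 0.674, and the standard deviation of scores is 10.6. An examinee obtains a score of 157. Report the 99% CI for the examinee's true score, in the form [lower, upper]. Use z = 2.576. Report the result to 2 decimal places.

SEM = 10.6000*√(1 − 0.6740) ≃ 6.0522
2.576 * SEM ≃ 15.5905
CI = 157 ± 15.5905 → [141.4095, 172.5905]

[141.41, 172.59]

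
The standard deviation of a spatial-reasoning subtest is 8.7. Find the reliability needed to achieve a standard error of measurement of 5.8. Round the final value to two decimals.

r = 1 − (5.800/8.7)² ≈ 1 − 0.444 ≈ 0.556

0.56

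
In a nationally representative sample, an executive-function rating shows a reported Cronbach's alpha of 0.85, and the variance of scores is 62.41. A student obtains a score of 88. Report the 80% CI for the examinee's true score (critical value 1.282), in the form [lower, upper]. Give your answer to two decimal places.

[84.08, 91.92]

SD = √62.41 ≈ 7.900
SEM = 7.900 × √(1 − 0.850) = 7.900 × √0.150 ≈ 7.900 × 0.387 ≈ 3.060
Margin = 1.282 × 3.060 ≈ 3.922
80% CI: 88 ± 3.922 = [84.078, 91.922]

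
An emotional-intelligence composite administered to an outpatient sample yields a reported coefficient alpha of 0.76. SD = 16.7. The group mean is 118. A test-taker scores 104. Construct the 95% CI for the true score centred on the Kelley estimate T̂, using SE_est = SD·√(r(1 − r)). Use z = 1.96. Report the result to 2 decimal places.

T̂ = r·X + (1 − r)·M = 0.7600*104 + 0.2400*118 = 79.0400 + 28.3200 ≈ 107.3600
SE_est = 16.7000*√(0.7600*0.2400) ≈ 7.1323
CI = 107.3600 ± 1.96 * 7.1323 → [93.3807, 121.3393]

[93.38, 121.34]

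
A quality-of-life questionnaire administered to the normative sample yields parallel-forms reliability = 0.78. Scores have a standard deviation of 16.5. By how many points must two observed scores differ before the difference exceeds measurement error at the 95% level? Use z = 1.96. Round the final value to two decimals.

SEM = 16.5000*√(1 − 0.7800) ≈ 7.7392
SE_diff = SEM * √2 ≈ 7.7392 * 1.4142 ≈ 10.9449
Smallest detectable difference = 1.96*10.9449 ≈ 21.4519

21.45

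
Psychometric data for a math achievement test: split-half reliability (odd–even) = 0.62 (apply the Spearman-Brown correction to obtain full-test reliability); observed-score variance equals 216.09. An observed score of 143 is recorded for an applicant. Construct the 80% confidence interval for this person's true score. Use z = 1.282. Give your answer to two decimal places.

SD = √216.09 ≈ 14.7000
Full-length reliability (Spearman-Brown) = 2(0.62)/(1+0.62) ≈ 0.7654
SEM = 14.7000 · √(1 − 0.7654) = 14.7000 · √0.2346 ≈ 14.7000 · 0.4843 ≈ 7.1195
1.282 · SEM ≈ 9.1272
80% CI: 143 ± 9.1272 = [133.8728, 152.1272]

[133.87, 152.13]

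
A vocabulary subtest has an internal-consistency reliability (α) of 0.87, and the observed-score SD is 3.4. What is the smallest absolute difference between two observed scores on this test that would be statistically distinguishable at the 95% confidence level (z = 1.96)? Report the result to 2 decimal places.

SEM = 3.40000 * √(1 − 0.87000) = 3.40000 * √0.13000 ≈ 3.40000 * 0.36056 ≈ 1.22589
Standard error of the difference = 1.22589·√2 ≈ 1.73367
Minimum reliable difference = 1.96 * SE_diff ≈ 1.96 * 1.73367 ≈ 3.39799

3.40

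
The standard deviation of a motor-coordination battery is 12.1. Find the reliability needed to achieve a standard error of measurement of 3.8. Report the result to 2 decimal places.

0.90

Required reliability = 1 − (SEM/SD)² = 1 − 0.0986 ≈ 0.9014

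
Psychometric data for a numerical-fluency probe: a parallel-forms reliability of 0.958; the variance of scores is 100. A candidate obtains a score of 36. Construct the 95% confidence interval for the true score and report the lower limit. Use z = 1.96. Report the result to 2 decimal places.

31.98

σ = 100^(1/2) = 10.0000
SEM = 10.0000·√(1 − 0.9580) ≈ 2.0494
Half-width = 1.96·2.0494 ≈ 4.0168
Lower bound: 36 − 4.0168 = 31.9832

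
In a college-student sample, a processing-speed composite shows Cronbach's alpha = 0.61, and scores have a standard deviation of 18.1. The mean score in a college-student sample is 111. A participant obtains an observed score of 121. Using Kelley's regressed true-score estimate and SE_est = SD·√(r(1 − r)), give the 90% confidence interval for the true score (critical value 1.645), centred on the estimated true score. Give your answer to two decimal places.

[102.58, 131.62]

T̂ = r·X + (1 − r)·M = 0.610·121 + 0.390·111 = 73.810 + 43.290 ≈ 117.100
SE_est = 18.100·√(0.610·0.390) ≈ 8.828
CI = 117.100 ± 1.645 · 8.828 → [102.577, 131.623]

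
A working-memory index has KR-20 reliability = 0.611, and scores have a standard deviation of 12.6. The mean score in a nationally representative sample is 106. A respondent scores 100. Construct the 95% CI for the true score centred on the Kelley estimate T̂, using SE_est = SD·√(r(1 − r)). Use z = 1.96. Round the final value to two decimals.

[90.29, 114.37]

T̂ = r·X + (1 − r)·M = 0.6110·100 + 0.3890·106 = 61.1000 + 41.2340 ≈ 102.3340
SE_est = SD · √(r(1 − r)) = 12.6000 · √0.2377 ≈ 12.6000 · 0.4875 ≈ 6.1428
95% CI: 102.3340 ± 12.0399 ≈ (90.2941, 114.3739)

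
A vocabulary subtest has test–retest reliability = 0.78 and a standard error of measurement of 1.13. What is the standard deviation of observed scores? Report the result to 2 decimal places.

SD = SEM / √(1 − r) = 1.13 / √0.220 ≈ 1.13 / 0.469 ≈ 2.409

2.41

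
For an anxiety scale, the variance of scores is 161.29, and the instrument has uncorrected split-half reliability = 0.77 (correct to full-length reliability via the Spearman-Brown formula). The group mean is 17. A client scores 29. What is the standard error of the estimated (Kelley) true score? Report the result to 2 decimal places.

4.27

SD = √161.29 = 12.7000
Spearman-Brown: r = 2(0.77) / (1 + 0.77) = 1.5400 / 1.7700 ≈ 0.8701
SE_est = 12.7000·√[r(1 − r)] ≈ 4.2703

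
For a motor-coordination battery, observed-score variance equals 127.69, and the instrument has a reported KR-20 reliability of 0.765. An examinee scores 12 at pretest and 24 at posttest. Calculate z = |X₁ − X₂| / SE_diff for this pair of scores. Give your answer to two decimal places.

σ = 127.69^(1/2) = 11.3000
SEM = 11.3000 * √(1 − 0.7650) = 11.3000 * √0.2350 ≃ 11.3000 * 0.4848 ≃ 5.4779
SE_diff = SEM * √2 ≃ 5.4779 * 1.4142 ≃ 7.7469
z = |12 − 24| / 7.7469 = 12 / 7.7469 ≃ 1.5490

1.55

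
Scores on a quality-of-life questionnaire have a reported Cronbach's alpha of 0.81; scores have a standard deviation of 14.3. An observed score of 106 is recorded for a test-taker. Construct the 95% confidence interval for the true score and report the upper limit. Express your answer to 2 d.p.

118.22

SEM = 14.30000 · √(1 − 0.81000) = 14.30000 · √0.19000 ≈ 14.30000 · 0.43589 ≈ 6.23323
Margin = 1.96 · 6.23323 ≈ 12.21712
Upper limit = 106 + 12.21712 ≈ 118.21712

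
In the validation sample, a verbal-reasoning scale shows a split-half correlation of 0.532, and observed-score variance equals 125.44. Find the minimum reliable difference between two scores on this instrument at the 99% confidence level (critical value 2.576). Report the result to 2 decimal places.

22.55

σ = 125.44^(1/2) = 11.2000
Spearman-Brown: r = 2(0.532) / (1 + 0.532) = 1.0640 / 1.5320 ≈ 0.6945
SEM = 11.2000 × √(1 − 0.6945) = 11.2000 × √0.3055 ≈ 11.2000 × 0.5527 ≈ 6.1903
SE_diff = √2 × SEM ≈ 8.7544
Smallest detectable difference = 2.576×8.7544 ≈ 22.5513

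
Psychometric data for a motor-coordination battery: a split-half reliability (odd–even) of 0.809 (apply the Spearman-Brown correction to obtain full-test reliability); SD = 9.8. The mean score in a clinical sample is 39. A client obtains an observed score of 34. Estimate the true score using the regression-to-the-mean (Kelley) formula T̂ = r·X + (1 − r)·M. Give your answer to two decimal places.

r_full = 2·0.809 / (1 + 0.809) ≈ 0.89442
Estimated true score = 0.89442×34 + (1 − 0.89442)×39 ≈ 34.52792

34.53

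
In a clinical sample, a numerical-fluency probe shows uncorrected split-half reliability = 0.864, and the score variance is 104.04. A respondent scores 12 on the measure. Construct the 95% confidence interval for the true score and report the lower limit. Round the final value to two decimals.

6.60

SD = √104.04 ≈ 10.2000
Spearman-Brown: r = 2(0.864) / (1 + 0.864) = 1.7280 / 1.8640 ≈ 0.9270
SEM = 10.2000·√(1 − 0.9270) ≈ 2.7552
Margin = 1.96 · 2.7552 ≈ 5.4001
Lower limit = 12 − 5.4001 ≈ 6.5999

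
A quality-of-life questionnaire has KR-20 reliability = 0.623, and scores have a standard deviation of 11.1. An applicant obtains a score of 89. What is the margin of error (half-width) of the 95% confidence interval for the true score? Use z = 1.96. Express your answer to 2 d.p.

13.36

SEM = 11.100 · √(1 − 0.623) = 11.100 · √0.377 ≈ 11.100 · 0.614 ≈ 6.815
1.96 · SEM ≈ 13.358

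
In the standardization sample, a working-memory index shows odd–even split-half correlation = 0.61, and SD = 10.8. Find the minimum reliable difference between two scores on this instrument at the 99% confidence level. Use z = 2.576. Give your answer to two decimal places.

19.36

r_full = 2·0.61 / (1 + 0.61) ≈ 0.758
SEM = 10.800 × √(1 − 0.758) = 10.800 × √0.242 ≈ 10.800 × 0.492 ≈ 5.315
Standard error of the difference = 5.315·√2 ≈ 7.517
Smallest detectable difference = 2.576×7.517 ≈ 19.364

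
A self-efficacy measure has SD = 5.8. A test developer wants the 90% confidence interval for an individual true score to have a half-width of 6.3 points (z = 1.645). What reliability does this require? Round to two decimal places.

SEM needed = half-width / z = 6.3/1.645 ≈ 3.830
r = 1 − (SEM / SD)² = 1 − (3.830 / 5.8)² ≈ 1 − 0.436 ≈ 0.564

0.56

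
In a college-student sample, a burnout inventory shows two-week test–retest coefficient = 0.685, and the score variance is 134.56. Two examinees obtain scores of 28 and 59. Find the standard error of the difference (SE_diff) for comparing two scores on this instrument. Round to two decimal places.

SD = √134.56 ≈ 11.600
SEM = 11.600×√(1 − 0.685) ≈ 6.510
Standard error of the difference = 6.510·√2 ≈ 9.207

9.21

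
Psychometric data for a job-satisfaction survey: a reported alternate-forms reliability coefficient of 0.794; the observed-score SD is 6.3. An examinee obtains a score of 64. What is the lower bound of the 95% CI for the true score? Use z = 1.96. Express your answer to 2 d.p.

SEM = 6.30000*√(1 − 0.79400) ≈ 2.85940
Half-width = 1.96*2.85940 ≈ 5.60441
Lower limit = 64 − 5.60441 ≈ 58.39559

58.40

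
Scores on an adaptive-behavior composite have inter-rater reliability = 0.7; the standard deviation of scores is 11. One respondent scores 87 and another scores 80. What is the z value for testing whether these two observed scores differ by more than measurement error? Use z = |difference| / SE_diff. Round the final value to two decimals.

0.82

The standard error of measurement is 11.000*√(1 − 0.700) ≈ 11.000*0.548 ≈ 6.025.
SE_diff = √2 * SEM ≈ 8.521
z = 7 / 8.521 ≈ 0.822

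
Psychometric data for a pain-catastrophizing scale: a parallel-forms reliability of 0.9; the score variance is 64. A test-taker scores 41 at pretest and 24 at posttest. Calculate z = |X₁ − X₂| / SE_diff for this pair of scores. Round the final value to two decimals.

σ = 64^(1/2) = 8.0000
SEM = 8.0000 · √(1 − 0.9000) = 8.0000 · √0.1000 ≈ 8.0000 · 0.3162 ≈ 2.5298
SE_diff = √2 · SEM ≈ 3.5777
z = 17 / 3.5777 ≈ 4.7516

4.75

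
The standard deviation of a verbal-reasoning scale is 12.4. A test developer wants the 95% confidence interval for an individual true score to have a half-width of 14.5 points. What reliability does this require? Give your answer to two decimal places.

SEM needed = half-width / z = 14.5/1.96 ≈ 7.39796
Required reliability = 1 − (SEM/SD)² = 1 − 0.35594 ≈ 0.64406

0.64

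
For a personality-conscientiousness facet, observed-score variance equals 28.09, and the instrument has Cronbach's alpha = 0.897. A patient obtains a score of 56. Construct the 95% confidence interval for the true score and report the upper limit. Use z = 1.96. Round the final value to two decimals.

59.33

SD = √28.09 ≈ 5.30000
SEM = 5.30000 × √(1 − 0.89700) = 5.30000 × √0.10300 ≈ 5.30000 × 0.32094 ≈ 1.70096
1.96 × SEM ≈ 3.33388
Upper limit = 56 + 3.33388 ≈ 59.33388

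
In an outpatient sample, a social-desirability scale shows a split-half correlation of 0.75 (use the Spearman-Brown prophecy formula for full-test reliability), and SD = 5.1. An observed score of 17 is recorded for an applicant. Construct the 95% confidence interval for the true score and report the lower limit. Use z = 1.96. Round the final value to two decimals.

13.22

r_full = 2·0.75 / (1 + 0.75) ≈ 0.857
SEM = 5.100*√(1 − 0.857) ≈ 1.928
1.96 * SEM ≈ 3.778
Lower limit = 17 − 3.778 ≈ 13.222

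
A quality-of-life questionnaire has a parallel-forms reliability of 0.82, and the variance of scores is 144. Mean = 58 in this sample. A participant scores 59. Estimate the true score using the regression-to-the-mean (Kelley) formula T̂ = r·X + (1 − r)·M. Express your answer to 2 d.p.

T̂ = 0.8200(59) + 0.1800(58) ≈ 58.8200

58.82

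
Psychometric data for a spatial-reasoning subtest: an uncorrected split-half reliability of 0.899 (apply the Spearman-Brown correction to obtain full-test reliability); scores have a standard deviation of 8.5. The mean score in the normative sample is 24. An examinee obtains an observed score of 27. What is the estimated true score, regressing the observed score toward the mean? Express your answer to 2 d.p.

26.84

Spearman-Brown: r = 2(0.899) / (1 + 0.899) = 1.7980 / 1.8990 ≈ 0.9468
Estimated true score = 0.9468·27 + (1 − 0.9468)·24 ≈ 26.8404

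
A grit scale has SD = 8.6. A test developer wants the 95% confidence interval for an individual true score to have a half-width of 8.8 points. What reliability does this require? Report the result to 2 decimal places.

Required SEM = 8.8 / 1.96 ≈ 4.4898
r = 1 − (4.4898/8.6)² ≈ 1 − 0.2726 ≈ 0.7274

0.73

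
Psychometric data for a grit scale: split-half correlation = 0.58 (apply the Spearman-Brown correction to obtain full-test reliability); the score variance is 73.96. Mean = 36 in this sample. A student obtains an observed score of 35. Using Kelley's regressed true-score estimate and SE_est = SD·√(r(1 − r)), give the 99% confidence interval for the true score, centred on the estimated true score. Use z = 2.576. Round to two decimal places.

σ = 73.96^(1/2) = 8.6000
Spearman-Brown: r = 2(0.58) / (1 + 0.58) = 1.1600 / 1.5800 ≈ 0.7342
T̂ = r·X + (1 − r)·M = 0.7342×35 + 0.2658×36 ≈ 25.6962 + 9.5696 ≈ 35.2658
SE_est = SD × √(r(1 − r)) = 8.6000 × √0.1952 ≈ 8.6000 × 0.4418 ≈ 3.7992
CI = 35.2658 ± 2.576 × 3.7992 → [25.4790, 45.0526]

[25.48, 45.05]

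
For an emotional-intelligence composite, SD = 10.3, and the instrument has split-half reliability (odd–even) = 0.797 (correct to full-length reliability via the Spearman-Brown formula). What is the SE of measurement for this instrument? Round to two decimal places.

3.46

r_full = 2·0.797 / (1 + 0.797) ≃ 0.8870
SEM = 10.3000 * √(1 − 0.8870) = 10.3000 * √0.1130 ≃ 10.3000 * 0.3361 ≃ 3.4619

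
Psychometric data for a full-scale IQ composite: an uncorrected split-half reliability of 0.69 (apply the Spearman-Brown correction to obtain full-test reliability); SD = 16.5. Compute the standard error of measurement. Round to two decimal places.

Full-length reliability (Spearman-Brown) = 2(0.69)/(1+0.69) ≃ 0.81657
The standard error of measurement is 16.50000·√(1 − 0.81657) ≃ 16.50000·0.42829 ≃ 7.06678.

7.07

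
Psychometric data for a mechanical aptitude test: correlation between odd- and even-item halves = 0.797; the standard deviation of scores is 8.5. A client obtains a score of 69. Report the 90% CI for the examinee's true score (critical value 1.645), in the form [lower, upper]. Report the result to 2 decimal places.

[64.30, 73.70]

Spearman-Brown: r = 2(0.797) / (1 + 0.797) = 1.59400 / 1.79700 ≈ 0.88703
SEM = 8.50000 · √(1 − 0.88703) = 8.50000 · √0.11297 ≈ 8.50000 · 0.33610 ≈ 2.85689
Half-width = 1.645·2.85689 ≈ 4.69958
90% CI: 69 ± 4.69958 = [64.30042, 73.69958]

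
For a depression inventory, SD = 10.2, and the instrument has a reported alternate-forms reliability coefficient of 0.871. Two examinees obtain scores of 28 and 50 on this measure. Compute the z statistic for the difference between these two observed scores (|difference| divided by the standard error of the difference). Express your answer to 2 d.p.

SEM = 10.2000 * √(1 − 0.8710) = 10.2000 * √0.1290 ≈ 10.2000 * 0.3592 ≈ 3.6635
Standard error of the difference = 3.6635·√2 ≈ 5.1810
z = |28 − 50| / 5.1810 = 22 / 5.1810 ≈ 4.2463

4.25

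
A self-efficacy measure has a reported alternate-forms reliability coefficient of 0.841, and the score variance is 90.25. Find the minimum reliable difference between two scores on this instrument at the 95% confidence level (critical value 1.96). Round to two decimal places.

SD = √90.25 ≈ 9.500
SEM = 9.500 × √(1 − 0.841) = 9.500 × √0.159 ≈ 9.500 × 0.399 ≈ 3.788
SE_diff = √2 × SEM ≈ 5.357
Minimum reliable difference = 1.96 × SE_diff ≈ 1.96 × 5.357 ≈ 10.500

10.50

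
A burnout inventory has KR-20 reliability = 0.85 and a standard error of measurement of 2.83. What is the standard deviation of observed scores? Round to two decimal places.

SD = SEM / √(1 − r) = 2.83 / √0.150 ≈ 2.83 / 0.387 ≈ 7.307

7.31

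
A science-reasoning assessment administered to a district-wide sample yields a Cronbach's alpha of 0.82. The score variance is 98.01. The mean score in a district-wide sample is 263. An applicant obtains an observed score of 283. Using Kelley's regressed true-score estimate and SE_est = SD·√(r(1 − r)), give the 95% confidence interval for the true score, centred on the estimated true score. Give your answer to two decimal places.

SD = √98.01 = 9.90000
T̂ = r·X + (1 − r)·M = 0.82000×283 + 0.18000×263 = 232.06000 + 47.34000 ≈ 279.40000
SE_est = 9.90000×√(0.82000×0.18000) ≈ 3.80346
CI = 279.40000 ± 1.96 × 3.80346 → [271.94523, 286.85477]

[271.95, 286.85]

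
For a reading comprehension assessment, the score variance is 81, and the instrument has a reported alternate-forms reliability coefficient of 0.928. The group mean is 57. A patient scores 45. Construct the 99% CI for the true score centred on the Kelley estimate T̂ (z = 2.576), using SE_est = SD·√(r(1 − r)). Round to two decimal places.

[39.87, 51.86]

SD = √81 ≃ 9.000
T̂ = 0.928(45) + 0.072(57) ≃ 45.864
SE_est = SD × √(r(1 − r)) = 9.000 × √0.067 ≃ 9.000 × 0.258 ≃ 2.326
CI = 45.864 ± 2.576 × 2.326 → [39.871, 51.857]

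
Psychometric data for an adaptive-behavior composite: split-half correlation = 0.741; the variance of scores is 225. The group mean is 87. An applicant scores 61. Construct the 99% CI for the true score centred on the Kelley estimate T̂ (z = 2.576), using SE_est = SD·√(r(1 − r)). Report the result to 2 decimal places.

SD = √225 = 15.0000
Full-length reliability (Spearman-Brown) = 2(0.741)/(1+0.741) ≈ 0.8512
T̂ = r·X + (1 − r)·M = 0.8512·61 + 0.1488·87 ≈ 51.9253 + 12.9426 ≈ 64.8679
SE_est = SD · √(r(1 − r)) = 15.0000 · √0.1266 ≈ 15.0000 · 0.3559 ≈ 5.3379
99% CI: 64.8679 ± 13.7503 ≈ (51.1176, 78.6182)

[51.12, 78.62]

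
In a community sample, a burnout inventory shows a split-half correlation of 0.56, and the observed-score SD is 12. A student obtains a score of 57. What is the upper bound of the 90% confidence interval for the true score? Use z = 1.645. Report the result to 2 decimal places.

r_full = 2·0.56 / (1 + 0.56) ≃ 0.718
SEM = 12.000 * √(1 − 0.718) = 12.000 * √0.282 ≃ 12.000 * 0.531 ≃ 6.373
Margin = 1.645 * 6.373 ≃ 10.484
Upper limit = 57 + 10.484 ≃ 67.484

67.48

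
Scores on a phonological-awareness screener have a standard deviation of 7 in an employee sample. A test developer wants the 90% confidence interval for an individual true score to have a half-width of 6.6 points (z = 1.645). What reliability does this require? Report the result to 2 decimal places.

0.67

SEM needed = half-width / z = 6.6/1.645 ≈ 4.012
r = 1 − (4.012/7)² ≈ 1 − 0.329 ≈ 0.671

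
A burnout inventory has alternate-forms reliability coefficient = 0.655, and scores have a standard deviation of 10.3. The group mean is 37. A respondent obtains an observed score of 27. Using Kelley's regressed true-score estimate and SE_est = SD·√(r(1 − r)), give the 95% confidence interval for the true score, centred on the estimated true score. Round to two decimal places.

[20.85, 40.05]

T̂ = r·X + (1 − r)·M = 0.655×27 + 0.345×37 = 17.685 + 12.765 ≈ 30.450
SE_est = SD × √(r(1 − r)) = 10.300 × √0.226 ≈ 10.300 × 0.475 ≈ 4.896
CI = 30.450 ± 1.96 × 4.896 → [20.853, 40.047]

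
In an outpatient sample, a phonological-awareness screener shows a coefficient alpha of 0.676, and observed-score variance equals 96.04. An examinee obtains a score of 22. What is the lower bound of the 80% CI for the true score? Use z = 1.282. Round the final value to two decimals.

14.85

σ = 96.04^(1/2) = 9.800
SEM = 9.800×√(1 − 0.676) ≈ 5.578
Margin = 1.282 × 5.578 ≈ 7.151
Lower limit = 22 − 7.151 ≈ 14.849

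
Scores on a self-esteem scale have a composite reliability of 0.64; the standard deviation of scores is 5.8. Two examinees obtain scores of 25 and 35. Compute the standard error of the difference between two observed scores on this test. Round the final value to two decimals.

4.92

SEM = 5.8000 · √(1 − 0.6400) = 5.8000 · √0.3600 ≈ 5.8000 · 0.6000 ≈ 3.4800
SE_diff = √2 · SEM ≈ 4.9215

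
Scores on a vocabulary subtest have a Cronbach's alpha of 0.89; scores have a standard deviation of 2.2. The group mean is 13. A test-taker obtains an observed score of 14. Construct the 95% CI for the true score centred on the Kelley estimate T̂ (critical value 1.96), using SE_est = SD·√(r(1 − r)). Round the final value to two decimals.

[12.54, 15.24]

T̂ = 0.890(14) + 0.110(13) ≈ 13.890
SE_est = SD · √(r(1 − r)) = 2.200 · √0.098 ≈ 2.200 · 0.313 ≈ 0.688
95% CI: 13.890 ± 1.349 ≈ (12.541, 15.239)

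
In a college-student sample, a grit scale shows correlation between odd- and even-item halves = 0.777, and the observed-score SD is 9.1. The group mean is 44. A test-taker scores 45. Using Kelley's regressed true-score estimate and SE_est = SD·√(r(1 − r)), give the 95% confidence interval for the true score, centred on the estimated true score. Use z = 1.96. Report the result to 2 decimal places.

r_full = 2·0.777 / (1 + 0.777) ≈ 0.8745
T̂ = 0.8745(45) + 0.1255(44) ≈ 44.8745
SE_est = SD · √(r(1 − r)) = 9.1000 · √0.1097 ≈ 9.1000 · 0.3313 ≈ 3.0146
CI = 44.8745 ± 1.96 · 3.0146 → [38.9659, 50.7832]

[38.97, 50.78]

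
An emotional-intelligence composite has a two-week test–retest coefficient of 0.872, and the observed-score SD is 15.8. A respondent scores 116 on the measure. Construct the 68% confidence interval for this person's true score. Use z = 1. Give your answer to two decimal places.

SEM = 15.800·√(1 − 0.872) ≈ 5.653
1 · SEM ≈ 5.653
68% CI: 116 ± 5.653 = [110.347, 121.653]

[110.35, 121.65]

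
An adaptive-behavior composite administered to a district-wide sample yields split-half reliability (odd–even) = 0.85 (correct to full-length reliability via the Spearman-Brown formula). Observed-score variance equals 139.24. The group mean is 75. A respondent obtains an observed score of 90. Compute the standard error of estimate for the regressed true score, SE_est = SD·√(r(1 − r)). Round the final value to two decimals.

SD = √139.24 ≈ 11.80000
r_full = 2·0.85 / (1 + 0.85) ≈ 0.91892
SE_est = SD · √(r(1 − r)) = 11.80000 · √0.07451 ≈ 11.80000 · 0.27296 ≈ 3.22092

3.22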